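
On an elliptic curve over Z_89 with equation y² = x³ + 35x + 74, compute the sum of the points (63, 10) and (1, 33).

(63, 10) + (1, 33). λ = (33 - 10)/(1 - 63) ≡ 23/27 mod 89. 27⁻¹ ≡ 33 (mod 89), so λ ≡ 47.
  x = λ² - 63 - 1 = 2209 - 64 ≡ 9; y = λ·(63 - 9) - 10 ≡ 36. → (9, 36)

(9, 36)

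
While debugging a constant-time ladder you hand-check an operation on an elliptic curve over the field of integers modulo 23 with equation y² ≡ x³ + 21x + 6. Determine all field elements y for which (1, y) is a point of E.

x³ + 21x + 6 = 28 ≡ 5 (mod 23).
5 is a non-residue mod 23; no y exists.

none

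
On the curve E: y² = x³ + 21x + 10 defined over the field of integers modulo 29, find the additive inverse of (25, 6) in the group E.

(25, 23)

-(25, 6) = (25, -6 mod 29) = (25, 23).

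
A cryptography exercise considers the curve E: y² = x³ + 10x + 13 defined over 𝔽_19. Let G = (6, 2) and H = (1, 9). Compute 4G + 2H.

First 4G:
Double-and-add on 4 = (100)₂. Start with G = (6, 2) for the leading 1-bit.
double: tangent at (6, 2): λ = (3·6² + 10)/(2·2) ≡ 4/4. 4⁻¹ ≡ 5 (mod 19) since 4·5 = 20 ≡ 1, so λ ≡ 4·5 ≡ 1.
  x = λ² - 6 - 6 = 1 - 12 ≡ 8; y = λ·(6 - 8) - 2 ≡ 15. → (8, 15)
double: tangent at (8, 15): λ = (3·8² + 10)/(2·15) ≡ 12/11. 11⁻¹ ≡ 7 (mod 19), so λ ≡ 12·7 ≡ 8.
  x = λ² - 8 - 8 = 64 - 16 ≡ 10; y = λ·(8 - 10) - 15 ≡ 7. → (10, 7)
4G = (10, 7).
Next 2H:
Repeated addition: build up to 2H.
2H: tangent at (1, 9): λ = (3·1² + 10)/(2·9) ≡ 13/18. 18⁻¹ ≡ 18 (mod 19), so λ ≡ 13·18 ≡ 6.
  x = λ² - 1 - 1 = 36 - 2 ≡ 15; y = λ·(1 - 15) - 9 ≡ 2. → (15, 2)
2H = (15, 2).
Finally 4G + 2H:
(10, 7) + (15, 2). λ = (2 - 7)/(15 - 10) ≡ 14/5 mod 19. 5⁻¹ ≡ 4 (mod 19) since 5·4 = 20 ≡ 1, so λ ≡ 18.
  x = λ² - 10 - 15 = 324 - 25 ≡ 14; y = λ·(10 - 14) - 7 ≡ 16. → (14, 16)

(14, 16)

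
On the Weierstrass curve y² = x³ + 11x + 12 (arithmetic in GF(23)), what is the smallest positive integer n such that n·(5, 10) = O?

2P: tangent at (5, 10): λ = (3·5² + 11)/(2·10) ≡ 17/20. 20⁻¹ ≡ 15 (mod 23), so λ ≡ 17·15 ≡ 2.
  x = λ² - 5 - 5 = 4 - 10 ≡ 17; y = λ·(5 - 17) - 10 ≡ 12. → (17, 12)
3P: (17, 12) + (5, 10). λ = (10 - 12)/(5 - 17) ≡ 21/11 mod 23. 11⁻¹ ≡ 21 (mod 23), so λ ≡ 4.
  x = λ² - 17 - 5 = 16 - 22 ≡ 17; y = λ·(17 - 17) - 12 ≡ 11. → (17, 11)
4P: (17, 11) + (5, 10). λ = (10 - 11)/(5 - 17) ≡ 22/11 mod 23. 11⁻¹ ≡ 21 (mod 23) since 11·21 = 231 ≡ 1, so λ ≡ 2.
  x = λ² - 17 - 5 = 4 - 22 ≡ 5; y = λ·(17 - 5) - 11 ≡ 13. → (5, 13)
5P: (5, 13) + (5, 10): same x and y₁ ≡ -y₂, so the sum is O.
5P = O, so the order is 5.

5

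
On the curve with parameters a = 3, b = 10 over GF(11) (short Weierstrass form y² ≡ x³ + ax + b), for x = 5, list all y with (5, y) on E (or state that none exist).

none

x³ + 3x + 10 = 150 ≡ 7 (mod 11).
7 is a non-residue mod 11; no y exists.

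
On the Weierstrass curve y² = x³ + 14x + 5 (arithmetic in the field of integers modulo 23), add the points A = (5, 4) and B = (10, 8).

(5, 4) + (10, 8). λ = (8 - 4)/(10 - 5) ≡ 4/5 mod 23. 5⁻¹ ≡ 14 (mod 23) since 5·14 = 70 ≡ 1, so λ ≡ 10.
  x = λ² - 5 - 10 = 100 - 15 ≡ 16; y = λ·(5 - 16) - 4 ≡ 1. → (16, 1)

(16, 1)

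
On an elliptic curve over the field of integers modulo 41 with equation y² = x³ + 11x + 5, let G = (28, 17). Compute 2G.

(8, 20)

tangent at (28, 17): λ = (3·28² + 11)/(2·17) ≡ 26/34. 34⁻¹ ≡ 35 (mod 41), so λ ≡ 26·35 ≡ 8.
  x = λ² - 28 - 28 = 64 - 56 ≡ 8; y = λ·(28 - 8) - 17 ≡ 20. → (8, 20)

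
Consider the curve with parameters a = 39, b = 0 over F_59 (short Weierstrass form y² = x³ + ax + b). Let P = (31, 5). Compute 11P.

Repeated addition: build up to 11P.
2P: tangent at (31, 5): λ = (3·31² + 39)/(2·5) ≡ 31/10. 10⁻¹ ≡ 6 (mod 59) since 10·6 = 60 ≡ 1, so λ ≡ 31·6 ≡ 9.
  x = λ² - 31 - 31 = 81 - 62 ≡ 19; y = λ·(31 - 19) - 5 ≡ 44. → (19, 44)
3P: (19, 44) + (31, 5). λ = (5 - 44)/(31 - 19) ≡ 20/12 mod 59. 12⁻¹ ≡ 5 (mod 59), so λ ≡ 41.
  x = λ² - 19 - 31 = 1681 - 50 ≡ 38; y = λ·(19 - 38) - 44 ≡ 3. → (38, 3)
4P: (38, 3) + (31, 5). λ = (5 - 3)/(31 - 38) ≡ 2/52 mod 59. 52⁻¹ ≡ 42 (mod 59), so λ ≡ 25.
  x = λ² - 38 - 31 = 625 - 69 ≡ 25; y = λ·(38 - 25) - 3 ≡ 27. → (25, 27)
5P: (25, 27) + (31, 5). λ = (5 - 27)/(31 - 25) ≡ 37/6 mod 59. 6⁻¹ ≡ 10 (mod 59) since 6·10 = 60 ≡ 1, so λ ≡ 16.
  x = λ² - 25 - 31 = 256 - 56 ≡ 23; y = λ·(25 - 23) - 27 ≡ 5. → (23, 5)
6P: (23, 5) + (31, 5). λ = (5 - 5)/(31 - 23) ≡ 0/8 mod 59. 8⁻¹ ≡ 37 (mod 59), so λ ≡ 0.
  x = λ² - 23 - 31 = 0 - 54 ≡ 5; y = λ·(23 - 5) - 5 ≡ 54. → (5, 54)
7P: (5, 54) + (31, 5). λ = (5 - 54)/(31 - 5) ≡ 10/26 mod 59. 26⁻¹ ≡ 25 (mod 59), so λ ≡ 14.
  x = λ² - 5 - 31 = 196 - 36 ≡ 42; y = λ·(5 - 42) - 54 ≡ 18. → (42, 18)
8P: (42, 18) + (31, 5). λ = (5 - 18)/(31 - 42) ≡ 46/48 mod 59. 48⁻¹ ≡ 16 (mod 59), so λ ≡ 28.
  x = λ² - 42 - 31 = 784 - 73 ≡ 3; y = λ·(42 - 3) - 18 ≡ 12. → (3, 12)
9P: (3, 12) + (31, 5). λ = (5 - 12)/(31 - 3) ≡ 52/28 mod 59. 28⁻¹ ≡ 19 (mod 59) since 28·19 = 532 ≡ 1, so λ ≡ 44.
  x = λ² - 3 - 31 = 1936 - 34 ≡ 14; y = λ·(3 - 14) - 12 ≡ 35. → (14, 35)
10P: (14, 35) + (31, 5). λ = (5 - 35)/(31 - 14) ≡ 29/17 mod 59. 17⁻¹ ≡ 7 (mod 59), so λ ≡ 26.
  x = λ² - 14 - 31 = 676 - 45 ≡ 41; y = λ·(14 - 41) - 35 ≡ 30. → (41, 30)
11P: (41, 30) + (31, 5). λ = (5 - 30)/(31 - 41) ≡ 34/49 mod 59. 49⁻¹ ≡ 53 (mod 59), so λ ≡ 32.
  x = λ² - 41 - 31 = 1024 - 72 ≡ 8; y = λ·(41 - 8) - 30 ≡ 23. → (8, 23)

(8, 23)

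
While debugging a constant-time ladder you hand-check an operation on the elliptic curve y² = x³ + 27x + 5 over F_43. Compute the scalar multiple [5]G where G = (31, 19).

(22, 29)

Repeated addition: build up to 5G.
2G: tangent at (31, 19): λ = (3·31² + 27)/(2·19) ≡ 29/38. 38⁻¹ ≡ 17 (mod 43) since 38·17 = 646 ≡ 1, so λ ≡ 29·17 ≡ 20.
  x = λ² - 31 - 31 = 400 - 62 ≡ 37; y = λ·(31 - 37) - 19 ≡ 33. → (37, 33)
3G: (37, 33) + (31, 19). λ = (19 - 33)/(31 - 37) ≡ 29/37 mod 43. 37⁻¹ ≡ 7 (mod 43), so λ ≡ 31.
  x = λ² - 37 - 31 = 961 - 68 ≡ 33; y = λ·(37 - 33) - 33 ≡ 5. → (33, 5)
4G: (33, 5) + (31, 19). λ = (19 - 5)/(31 - 33) ≡ 14/41 mod 43. 41⁻¹ ≡ 21 (mod 43), so λ ≡ 36.
  x = λ² - 33 - 31 = 1296 - 64 ≡ 28; y = λ·(33 - 28) - 5 ≡ 3. → (28, 3)
5G: (28, 3) + (31, 19). λ = (19 - 3)/(31 - 28) ≡ 16/3 mod 43. 3⁻¹ ≡ 29 (mod 43), so λ ≡ 34.
  x = λ² - 28 - 31 = 1156 - 59 ≡ 22; y = λ·(28 - 22) - 3 ≡ 29. → (22, 29)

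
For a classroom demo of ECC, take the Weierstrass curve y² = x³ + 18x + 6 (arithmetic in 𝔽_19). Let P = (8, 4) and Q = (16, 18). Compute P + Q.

(8, 4) + (16, 18). λ = (18 - 4)/(16 - 8) ≡ 14/8 mod 19. 8⁻¹ ≡ 12 (mod 19) since 8·12 = 96 ≡ 1, so λ ≡ 16.
  x = λ² - 8 - 16 = 256 - 24 ≡ 4; y = λ·(8 - 4) - 4 ≡ 3. → (4, 3)

(4, 3)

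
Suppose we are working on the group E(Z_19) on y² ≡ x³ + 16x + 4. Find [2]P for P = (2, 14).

tangent at (2, 14): λ = (3·2² + 16)/(2·14) ≡ 9/9. 9⁻¹ ≡ 17 (mod 19), so λ ≡ 9·17 ≡ 1.
  x = λ² - 2 - 2 = 1 - 4 ≡ 16; y = λ·(2 - 16) - 14 ≡ 10. → (16, 10)

(16, 10)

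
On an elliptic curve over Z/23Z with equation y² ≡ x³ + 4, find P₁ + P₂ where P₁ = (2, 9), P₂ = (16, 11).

(2, 9) + (16, 11). λ = (11 - 9)/(16 - 2) ≡ 2/14 mod 23. 14⁻¹ ≡ 5 (mod 23), so λ ≡ 10.
  x = λ² - 2 - 16 = 100 - 18 ≡ 13; y = λ·(2 - 13) - 9 ≡ 19. → (13, 19)

(13, 19)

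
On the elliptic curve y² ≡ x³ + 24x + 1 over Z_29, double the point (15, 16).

(0, 28)

tangent at (15, 16): λ = (3·15² + 24)/(2·16) ≡ 3/3. 3⁻¹ ≡ 10 (mod 29) since 3·10 = 30 ≡ 1, so λ ≡ 3·10 ≡ 1.
  x = λ² - 15 - 15 = 1 - 30 ≡ 0; y = λ·(15 - 0) - 16 ≡ 28. → (0, 28)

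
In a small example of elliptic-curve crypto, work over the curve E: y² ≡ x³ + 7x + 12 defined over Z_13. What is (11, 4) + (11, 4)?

(7, 12)

tangent at (11, 4): λ = (3·11² + 7)/(2·4) ≡ 6/8. 8⁻¹ ≡ 5 (mod 13) since 8·5 = 40 ≡ 1, so λ ≡ 6·5 ≡ 4.
  x = λ² - 11 - 11 = 16 - 22 ≡ 7; y = λ·(11 - 7) - 4 ≡ 12. → (7, 12)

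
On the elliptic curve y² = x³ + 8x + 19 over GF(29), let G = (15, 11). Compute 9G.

(16, 3)

Repeated addition: build up to 9G.
2G: tangent at (15, 11): λ = (3·15² + 8)/(2·11) ≡ 16/22. 22⁻¹ ≡ 4 (mod 29), so λ ≡ 16·4 ≡ 6.
  x = λ² - 15 - 15 = 36 - 30 ≡ 6; y = λ·(15 - 6) - 11 ≡ 14. → (6, 14)
3G: (6, 14) + (15, 11). λ = (11 - 14)/(15 - 6) ≡ 26/9 mod 29. 9⁻¹ ≡ 13 (mod 29), so λ ≡ 19.
  x = λ² - 6 - 15 = 361 - 21 ≡ 21; y = λ·(6 - 21) - 14 ≡ 20. → (21, 20)
4G: (21, 20) + (15, 11). λ = (11 - 20)/(15 - 21) ≡ 20/23 mod 29. 23⁻¹ ≡ 24 (mod 29) since 23·24 = 552 ≡ 1, so λ ≡ 16.
  x = λ² - 21 - 15 = 256 - 36 ≡ 17; y = λ·(21 - 17) - 20 ≡ 15. → (17, 15)
5G: (17, 15) + (15, 11). λ = (11 - 15)/(15 - 17) ≡ 25/27 mod 29. 27⁻¹ ≡ 14 (mod 29) since 27·14 = 378 ≡ 1, so λ ≡ 2.
  x = λ² - 17 - 15 = 4 - 32 ≡ 1; y = λ·(17 - 1) - 15 ≡ 17. → (1, 17)
6G: (1, 17) + (15, 11). λ = (11 - 17)/(15 - 1) ≡ 23/14 mod 29. 14⁻¹ ≡ 27 (mod 29) since 14·27 = 378 ≡ 1, so λ ≡ 12.
  x = λ² - 1 - 15 = 144 - 16 ≡ 12; y = λ·(1 - 12) - 17 ≡ 25. → (12, 25)
7G: (12, 25) + (15, 11). λ = (11 - 25)/(15 - 12) ≡ 15/3 mod 29. 3⁻¹ ≡ 10 (mod 29), so λ ≡ 5.
  x = λ² - 12 - 15 = 25 - 27 ≡ 27; y = λ·(12 - 27) - 25 ≡ 16. → (27, 16)
8G: (27, 16) + (15, 11). λ = (11 - 16)/(15 - 27) ≡ 24/17 mod 29. 17⁻¹ ≡ 12 (mod 29), so λ ≡ 27.
  x = λ² - 27 - 15 = 729 - 42 ≡ 20; y = λ·(27 - 20) - 16 ≡ 28. → (20, 28)
9G: (20, 28) + (15, 11). λ = (11 - 28)/(15 - 20) ≡ 12/24 mod 29. 24⁻¹ ≡ 23 (mod 29), so λ ≡ 15.
  x = λ² - 20 - 15 = 225 - 35 ≡ 16; y = λ·(20 - 16) - 28 ≡ 3. → (16, 3)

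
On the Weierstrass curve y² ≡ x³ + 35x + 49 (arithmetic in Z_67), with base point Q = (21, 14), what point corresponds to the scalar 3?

(52, 13)

Repeated addition: build up to 3Q.
2Q: tangent at (21, 14): λ = (3·21² + 35)/(2·14) ≡ 18/28. 28⁻¹ ≡ 12 (mod 67), so λ ≡ 18·12 ≡ 15.
  x = λ² - 21 - 21 = 225 - 42 ≡ 49; y = λ·(21 - 49) - 14 ≡ 35. → (49, 35)
3Q: (49, 35) + (21, 14). λ = (14 - 35)/(21 - 49) ≡ 46/39 mod 67. 39⁻¹ ≡ 55 (mod 67) since 39·55 = 2145 ≡ 1, so λ ≡ 51.
  x = λ² - 49 - 21 = 2601 - 70 ≡ 52; y = λ·(49 - 52) - 35 ≡ 13. → (52, 13)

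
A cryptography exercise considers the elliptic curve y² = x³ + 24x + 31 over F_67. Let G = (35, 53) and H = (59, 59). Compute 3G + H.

(51, 24)

First 3G:
Repeated addition: build up to 3G.
2G: tangent at (35, 53): λ = (3·35² + 24)/(2·53) ≡ 14/39. 39⁻¹ ≡ 55 (mod 67) since 39·55 = 2145 ≡ 1, so λ ≡ 14·55 ≡ 33.
  x = λ² - 35 - 35 = 1089 - 70 ≡ 14; y = λ·(35 - 14) - 53 ≡ 37. → (14, 37)
3G: (14, 37) + (35, 53). λ = (53 - 37)/(35 - 14) ≡ 16/21 mod 67. 21⁻¹ ≡ 16 (mod 67), so λ ≡ 55.
  x = λ² - 14 - 35 = 3025 - 49 ≡ 28; y = λ·(14 - 28) - 37 ≡ 64. → (28, 64)
3G = (28, 64).
Finally 3G + H:
(28, 64) + (59, 59). λ = (59 - 64)/(59 - 28) ≡ 62/31 mod 67. 31⁻¹ ≡ 13 (mod 67), so λ ≡ 2.
  x = λ² - 28 - 59 = 4 - 87 ≡ 51; y = λ·(28 - 51) - 64 ≡ 24. → (51, 24)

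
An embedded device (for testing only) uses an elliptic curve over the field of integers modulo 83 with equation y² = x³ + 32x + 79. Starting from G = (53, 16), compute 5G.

(25, 30)

Double-and-add on 5 = (101)₂. Start with G = (53, 16) for the leading 1-bit.
double: tangent at (53, 16): λ = (3·53² + 32)/(2·16) ≡ 76/32. 32⁻¹ ≡ 13 (mod 83) since 32·13 = 416 ≡ 1, so λ ≡ 76·13 ≡ 75.
  x = λ² - 53 - 53 = 5625 - 106 ≡ 41; y = λ·(53 - 41) - 16 ≡ 54. → (41, 54)
double: tangent at (41, 54): λ = (3·41² + 32)/(2·54) ≡ 12/25. 25⁻¹ ≡ 10 (mod 83), so λ ≡ 12·10 ≡ 37.
  x = λ² - 41 - 41 = 1369 - 82 ≡ 42; y = λ·(41 - 42) - 54 ≡ 75. → (42, 75)
add G: (42, 75) + (53, 16). λ = (16 - 75)/(53 - 42) ≡ 24/11 mod 83. 11⁻¹ ≡ 68 (mod 83) since 11·68 = 748 ≡ 1, so λ ≡ 55.
  x = λ² - 42 - 53 = 3025 - 95 ≡ 25; y = λ·(42 - 25) - 75 ≡ 30. → (25, 30)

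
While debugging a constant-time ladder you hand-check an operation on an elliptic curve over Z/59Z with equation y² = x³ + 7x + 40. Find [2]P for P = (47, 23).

tangent at (47, 23): λ = (3·47² + 7)/(2·23) ≡ 26/46. 46⁻¹ ≡ 9 (mod 59), so λ ≡ 26·9 ≡ 57.
  x = λ² - 47 - 47 = 3249 - 94 ≡ 28; y = λ·(47 - 28) - 23 ≡ 57. → (28, 57)

(28, 57)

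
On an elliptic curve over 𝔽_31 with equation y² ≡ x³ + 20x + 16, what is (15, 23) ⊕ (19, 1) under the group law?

(15, 23) + (19, 1). λ = (1 - 23)/(19 - 15) ≡ 9/4 mod 31. 4⁻¹ ≡ 8 (mod 31) since 4·8 = 32 ≡ 1, so λ ≡ 10.
  x = λ² - 15 - 19 = 100 - 34 ≡ 4; y = λ·(15 - 4) - 23 ≡ 25. → (4, 25)

(4, 25)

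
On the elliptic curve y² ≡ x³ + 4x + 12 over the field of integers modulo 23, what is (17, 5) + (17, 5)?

tangent at (17, 5): λ = (3·17² + 4)/(2·5) ≡ 20/10. 10⁻¹ ≡ 7 (mod 23) since 10·7 = 70 ≡ 1, so λ ≡ 20·7 ≡ 2.
  x = λ² - 17 - 17 = 4 - 34 ≡ 16; y = λ·(17 - 16) - 5 ≡ 20. → (16, 20)

(16, 20)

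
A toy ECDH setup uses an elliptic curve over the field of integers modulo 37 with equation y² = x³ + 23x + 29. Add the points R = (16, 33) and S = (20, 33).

(16, 33) + (20, 33). λ = (33 - 33)/(20 - 16) ≡ 0/4 mod 37. 4⁻¹ ≡ 28 (mod 37), so λ ≡ 0.
  x = λ² - 16 - 20 = 0 - 36 ≡ 1; y = λ·(16 - 1) - 33 ≡ 4. → (1, 4)

(1, 4)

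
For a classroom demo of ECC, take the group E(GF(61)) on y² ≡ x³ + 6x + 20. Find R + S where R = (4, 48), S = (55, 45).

(4, 48) + (55, 45). λ = (45 - 48)/(55 - 4) ≡ 58/51 mod 61. 51⁻¹ ≡ 6 (mod 61), so λ ≡ 43.
  x = λ² - 4 - 55 = 1849 - 59 ≡ 21; y = λ·(4 - 21) - 48 ≡ 14. → (21, 14)

(21, 14)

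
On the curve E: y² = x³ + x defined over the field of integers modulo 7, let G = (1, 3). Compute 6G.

Double-and-add on 6 = (110)₂. Start with G = (1, 3) for the leading 1-bit.
double: tangent at (1, 3): λ = (3·1² + 1)/(2·3) ≡ 4/6. 6⁻¹ ≡ 6 (mod 7), so λ ≡ 4·6 ≡ 3.
  x = λ² - 1 - 1 = 9 - 2 ≡ 0; y = λ·(1 - 0) - 3 ≡ 0. → (0, 0)
add G: (0, 0) + (1, 3). λ = (3 - 0)/(1 - 0) ≡ 3/1 mod 7. 1⁻¹ ≡ 1 (mod 7) since 1·1 = 1 ≡ 1, so λ ≡ 3.
  x = λ² - 0 - 1 = 9 - 1 ≡ 1; y = λ·(0 - 1) - 0 ≡ 4. → (1, 4)
double: tangent at (1, 4): λ = (3·1² + 1)/(2·4) ≡ 4/1. 1⁻¹ ≡ 1 (mod 7) since 1·1 = 1 ≡ 1, so λ ≡ 4·1 ≡ 4.
  x = λ² - 1 - 1 = 16 - 2 ≡ 0; y = λ·(1 - 0) - 4 ≡ 0. → (0, 0)

(0, 0)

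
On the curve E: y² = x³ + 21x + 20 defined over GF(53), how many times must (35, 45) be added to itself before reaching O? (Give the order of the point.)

2P: tangent at (35, 45): λ = (3·35² + 21)/(2·45) ≡ 39/37. 37⁻¹ ≡ 43 (mod 53) since 37·43 = 1591 ≡ 1, so λ ≡ 39·43 ≡ 34.
  x = λ² - 35 - 35 = 1156 - 70 ≡ 26; y = λ·(35 - 26) - 45 ≡ 49. → (26, 49)
3P: (26, 49) + (35, 45). λ = (45 - 49)/(35 - 26) ≡ 49/9 mod 53. 9⁻¹ ≡ 6 (mod 53), so λ ≡ 29.
  x = λ² - 26 - 35 = 841 - 61 ≡ 38; y = λ·(26 - 38) - 49 ≡ 27. → (38, 27)
4P: (38, 27) + (35, 45). λ = (45 - 27)/(35 - 38) ≡ 18/50 mod 53. 50⁻¹ ≡ 35 (mod 53), so λ ≡ 47.
  x = λ² - 38 - 35 = 2209 - 73 ≡ 16; y = λ·(38 - 16) - 27 ≡ 0. → (16, 0)
5P: (16, 0) + (35, 45). λ = (45 - 0)/(35 - 16) ≡ 45/19 mod 53. 19⁻¹ ≡ 14 (mod 53), so λ ≡ 47.
  x = λ² - 16 - 35 = 2209 - 51 ≡ 38; y = λ·(16 - 38) - 0 ≡ 26. → (38, 26)
6P: (38, 26) + (35, 45). λ = (45 - 26)/(35 - 38) ≡ 19/50 mod 53. 50⁻¹ ≡ 35 (mod 53), so λ ≡ 29.
  x = λ² - 38 - 35 = 841 - 73 ≡ 26; y = λ·(38 - 26) - 26 ≡ 4. → (26, 4)
7P: (26, 4) + (35, 45). λ = (45 - 4)/(35 - 26) ≡ 41/9 mod 53. 9⁻¹ ≡ 6 (mod 53) since 9·6 = 54 ≡ 1, so λ ≡ 34.
  x = λ² - 26 - 35 = 1156 - 61 ≡ 35; y = λ·(26 - 35) - 4 ≡ 8. → (35, 8)
8P: (35, 8) + (35, 45): same x and y₁ ≡ -y₂, so the sum is O.
8P = O, so the order is 8.

8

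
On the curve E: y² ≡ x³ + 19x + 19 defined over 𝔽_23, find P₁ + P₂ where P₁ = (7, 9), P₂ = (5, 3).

(7, 9) + (5, 3). λ = (3 - 9)/(5 - 7) ≡ 17/21 mod 23. 21⁻¹ ≡ 11 (mod 23) since 21·11 = 231 ≡ 1, so λ ≡ 3.
  x = λ² - 7 - 5 = 9 - 12 ≡ 20; y = λ·(7 - 20) - 9 ≡ 21. → (20, 21)

(20, 21)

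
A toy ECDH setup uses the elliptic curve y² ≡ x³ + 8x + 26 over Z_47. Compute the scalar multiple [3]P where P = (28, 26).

(25, 24)

Repeated addition: build up to 3P.
2P: tangent at (28, 26): λ = (3·28² + 8)/(2·26) ≡ 10/5. 5⁻¹ ≡ 19 (mod 47), so λ ≡ 10·19 ≡ 2.
  x = λ² - 28 - 28 = 4 - 56 ≡ 42; y = λ·(28 - 42) - 26 ≡ 40. → (42, 40)
3P: (42, 40) + (28, 26). λ = (26 - 40)/(28 - 42) ≡ 33/33 mod 47. 33⁻¹ ≡ 10 (mod 47) since 33·10 = 330 ≡ 1, so λ ≡ 1.
  x = λ² - 42 - 28 = 1 - 70 ≡ 25; y = λ·(42 - 25) - 40 ≡ 24. → (25, 24)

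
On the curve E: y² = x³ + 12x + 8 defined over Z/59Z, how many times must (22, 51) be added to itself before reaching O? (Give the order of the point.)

12

2P: tangent at (22, 51): λ = (3·22² + 12)/(2·51) ≡ 48/43. 43⁻¹ ≡ 11 (mod 59), so λ ≡ 48·11 ≡ 56.
  x = λ² - 22 - 22 = 3136 - 44 ≡ 24; y = λ·(22 - 24) - 51 ≡ 14. → (24, 14)
3P: (24, 14) + (22, 51). λ = (51 - 14)/(22 - 24) ≡ 37/57 mod 59. 57⁻¹ ≡ 29 (mod 59), so λ ≡ 11.
  x = λ² - 24 - 22 = 121 - 46 ≡ 16; y = λ·(24 - 16) - 14 ≡ 15. → (16, 15)
4P: (16, 15) + (22, 51). λ = (51 - 15)/(22 - 16) ≡ 36/6 mod 59. 6⁻¹ ≡ 10 (mod 59) since 6·10 = 60 ≡ 1, so λ ≡ 6.
  x = λ² - 16 - 22 = 36 - 38 ≡ 57; y = λ·(16 - 57) - 15 ≡ 34. → (57, 34)
5P: (57, 34) + (22, 51). λ = (51 - 34)/(22 - 57) ≡ 17/24 mod 59. 24⁻¹ ≡ 32 (mod 59), so λ ≡ 13.
  x = λ² - 57 - 22 = 169 - 79 ≡ 31; y = λ·(57 - 31) - 34 ≡ 9. → (31, 9)
6P: (31, 9) + (22, 51). λ = (51 - 9)/(22 - 31) ≡ 42/50 mod 59. 50⁻¹ ≡ 13 (mod 59) since 50·13 = 650 ≡ 1, so λ ≡ 15.
  x = λ² - 31 - 22 = 225 - 53 ≡ 54; y = λ·(31 - 54) - 9 ≡ 0. → (54, 0)
7P: (54, 0) + (22, 51). λ = (51 - 0)/(22 - 54) ≡ 51/27 mod 59. 27⁻¹ ≡ 35 (mod 59), so λ ≡ 15.
  x = λ² - 54 - 22 = 225 - 76 ≡ 31; y = λ·(54 - 31) - 0 ≡ 50. → (31, 50)
8P: (31, 50) + (22, 51). λ = (51 - 50)/(22 - 31) ≡ 1/50 mod 59. 50⁻¹ ≡ 13 (mod 59) since 50·13 = 650 ≡ 1, so λ ≡ 13.
  x = λ² - 31 - 22 = 169 - 53 ≡ 57; y = λ·(31 - 57) - 50 ≡ 25. → (57, 25)
9P: (57, 25) + (22, 51). λ = (51 - 25)/(22 - 57) ≡ 26/24 mod 59. 24⁻¹ ≡ 32 (mod 59), so λ ≡ 6.
  x = λ² - 57 - 22 = 36 - 79 ≡ 16; y = λ·(57 - 16) - 25 ≡ 44. → (16, 44)
10P: (16, 44) + (22, 51). λ = (51 - 44)/(22 - 16) ≡ 7/6 mod 59. 6⁻¹ ≡ 10 (mod 59), so λ ≡ 11.
  x = λ² - 16 - 22 = 121 - 38 ≡ 24; y = λ·(16 - 24) - 44 ≡ 45. → (24, 45)
11P: (24, 45) + (22, 51). λ = (51 - 45)/(22 - 24) ≡ 6/57 mod 59. 57⁻¹ ≡ 29 (mod 59), so λ ≡ 56.
  x = λ² - 24 - 22 = 3136 - 46 ≡ 22; y = λ·(24 - 22) - 45 ≡ 8. → (22, 8)
12P: (22, 8) + (22, 51): same x and y₁ ≡ -y₂, so the sum is O.
12P = O, so the order is 12.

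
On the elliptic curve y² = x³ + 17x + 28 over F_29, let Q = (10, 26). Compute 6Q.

Double-and-add on 6 = (110)₂. Start with Q = (10, 26) for the leading 1-bit.
double: tangent at (10, 26): λ = (3·10² + 17)/(2·26) ≡ 27/23. 23⁻¹ ≡ 24 (mod 29) since 23·24 = 552 ≡ 1, so λ ≡ 27·24 ≡ 10.
  x = λ² - 10 - 10 = 100 - 20 ≡ 22; y = λ·(10 - 22) - 26 ≡ 28. → (22, 28)
add Q: (22, 28) + (10, 26). λ = (26 - 28)/(10 - 22) ≡ 27/17 mod 29. 17⁻¹ ≡ 12 (mod 29) since 17·12 = 204 ≡ 1, so λ ≡ 5.
  x = λ² - 22 - 10 = 25 - 32 ≡ 22; y = λ·(22 - 22) - 28 ≡ 1. → (22, 1)
double: tangent at (22, 1): λ = (3·22² + 17)/(2·1) ≡ 19/2. 2⁻¹ ≡ 15 (mod 29) since 2·15 = 30 ≡ 1, so λ ≡ 19·15 ≡ 24.
  x = λ² - 22 - 22 = 576 - 44 ≡ 10; y = λ·(22 - 10) - 1 ≡ 26. → (10, 26)

(10, 26)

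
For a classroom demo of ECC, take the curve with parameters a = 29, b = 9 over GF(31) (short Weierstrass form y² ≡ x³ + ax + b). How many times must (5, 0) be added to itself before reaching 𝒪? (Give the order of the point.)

2P: (5, 0) + (5, 0): same x and y₁ ≡ -y₂, so the sum is 𝒪.
2P = 𝒪, so the order is 2.

2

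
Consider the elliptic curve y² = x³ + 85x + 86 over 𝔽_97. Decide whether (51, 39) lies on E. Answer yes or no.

y² = 39² ≡ 66; x³ + 85x + 86 = 137072 ≡ 11 (mod 97). 66 ≠ 11.

no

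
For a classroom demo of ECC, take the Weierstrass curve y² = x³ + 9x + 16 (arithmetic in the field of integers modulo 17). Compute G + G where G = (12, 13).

(14, 8)

tangent at (12, 13): λ = (3·12² + 9)/(2·13) ≡ 16/9. 9⁻¹ ≡ 2 (mod 17), so λ ≡ 16·2 ≡ 15.
  x = λ² - 12 - 12 = 225 - 24 ≡ 14; y = λ·(12 - 14) - 13 ≡ 8. → (14, 8)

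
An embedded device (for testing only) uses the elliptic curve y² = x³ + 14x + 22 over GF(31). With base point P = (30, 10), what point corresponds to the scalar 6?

(13, 13)

Double-and-add on 6 = (110)₂. Start with P = (30, 10) for the leading 1-bit.
double: tangent at (30, 10): λ = (3·30² + 14)/(2·10) ≡ 17/20. 20⁻¹ ≡ 14 (mod 31) since 20·14 = 280 ≡ 1, so λ ≡ 17·14 ≡ 21.
  x = λ² - 30 - 30 = 441 - 60 ≡ 9; y = λ·(30 - 9) - 10 ≡ 28. → (9, 28)
add P: (9, 28) + (30, 10). λ = (10 - 28)/(30 - 9) ≡ 13/21 mod 31. 21⁻¹ ≡ 3 (mod 31), so λ ≡ 8.
  x = λ² - 9 - 30 = 64 - 39 ≡ 25; y = λ·(9 - 25) - 28 ≡ 30. → (25, 30)
double: tangent at (25, 30): λ = (3·25² + 14)/(2·30) ≡ 29/29. 29⁻¹ ≡ 15 (mod 31), so λ ≡ 29·15 ≡ 1.
  x = λ² - 25 - 25 = 1 - 50 ≡ 13; y = λ·(25 - 13) - 30 ≡ 13. → (13, 13)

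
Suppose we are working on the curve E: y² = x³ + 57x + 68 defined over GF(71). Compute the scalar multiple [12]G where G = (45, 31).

Repeated addition: build up to 12G.
2G: tangent at (45, 31): λ = (3·45² + 57)/(2·31) ≡ 26/62. 62⁻¹ ≡ 63 (mod 71), so λ ≡ 26·63 ≡ 5.
  x = λ² - 45 - 45 = 25 - 90 ≡ 6; y = λ·(45 - 6) - 31 ≡ 22. → (6, 22)
3G: (6, 22) + (45, 31). λ = (31 - 22)/(45 - 6) ≡ 9/39 mod 71. 39⁻¹ ≡ 51 (mod 71), so λ ≡ 33.
  x = λ² - 6 - 45 = 1089 - 51 ≡ 44; y = λ·(6 - 44) - 22 ≡ 2. → (44, 2)
4G: (44, 2) + (45, 31). λ = (31 - 2)/(45 - 44) ≡ 29/1 mod 71. 1⁻¹ ≡ 1 (mod 71), so λ ≡ 29.
  x = λ² - 44 - 45 = 841 - 89 ≡ 42; y = λ·(44 - 42) - 2 ≡ 56. → (42, 56)
5G: (42, 56) + (45, 31). λ = (31 - 56)/(45 - 42) ≡ 46/3 mod 71. 3⁻¹ ≡ 24 (mod 71), so λ ≡ 39.
  x = λ² - 42 - 45 = 1521 - 87 ≡ 14; y = λ·(42 - 14) - 56 ≡ 42. → (14, 42)
6G: (14, 42) + (45, 31). λ = (31 - 42)/(45 - 14) ≡ 60/31 mod 71. 31⁻¹ ≡ 55 (mod 71) since 31·55 = 1705 ≡ 1, so λ ≡ 34.
  x = λ² - 14 - 45 = 1156 - 59 ≡ 32; y = λ·(14 - 32) - 42 ≡ 56. → (32, 56)
7G: (32, 56) + (45, 31). λ = (31 - 56)/(45 - 32) ≡ 46/13 mod 71. 13⁻¹ ≡ 11 (mod 71) since 13·11 = 143 ≡ 1, so λ ≡ 9.
  x = λ² - 32 - 45 = 81 - 77 ≡ 4; y = λ·(32 - 4) - 56 ≡ 54. → (4, 54)
8G: (4, 54) + (45, 31). λ = (31 - 54)/(45 - 4) ≡ 48/41 mod 71. 41⁻¹ ≡ 26 (mod 71), so λ ≡ 41.
  x = λ² - 4 - 45 = 1681 - 49 ≡ 70; y = λ·(4 - 70) - 54 ≡ 9. → (70, 9)
9G: (70, 9) + (45, 31). λ = (31 - 9)/(45 - 70) ≡ 22/46 mod 71. 46⁻¹ ≡ 17 (mod 71), so λ ≡ 19.
  x = λ² - 70 - 45 = 361 - 115 ≡ 33; y = λ·(70 - 33) - 9 ≡ 55. → (33, 55)
10G: (33, 55) + (45, 31). λ = (31 - 55)/(45 - 33) ≡ 47/12 mod 71. 12⁻¹ ≡ 6 (mod 71), so λ ≡ 69.
  x = λ² - 33 - 45 = 4761 - 78 ≡ 68; y = λ·(33 - 68) - 55 ≡ 15. → (68, 15)
11G: (68, 15) + (45, 31). λ = (31 - 15)/(45 - 68) ≡ 16/48 mod 71. 48⁻¹ ≡ 37 (mod 71), so λ ≡ 24.
  x = λ² - 68 - 45 = 576 - 113 ≡ 37; y = λ·(68 - 37) - 15 ≡ 19. → (37, 19)
12G: (37, 19) + (45, 31). λ = (31 - 19)/(45 - 37) ≡ 12/8 mod 71. 8⁻¹ ≡ 9 (mod 71) since 8·9 = 72 ≡ 1, so λ ≡ 37.
  x = λ² - 37 - 45 = 1369 - 82 ≡ 9; y = λ·(37 - 9) - 19 ≡ 23. → (9, 23)

(9, 23)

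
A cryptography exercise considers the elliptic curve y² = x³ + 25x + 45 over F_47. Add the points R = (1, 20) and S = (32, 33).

(1, 20) + (32, 33). λ = (33 - 20)/(32 - 1) ≡ 13/31 mod 47. 31⁻¹ ≡ 44 (mod 47), so λ ≡ 8.
  x = λ² - 1 - 32 = 64 - 33 ≡ 31; y = λ·(1 - 31) - 20 ≡ 22. → (31, 22)

(31, 22)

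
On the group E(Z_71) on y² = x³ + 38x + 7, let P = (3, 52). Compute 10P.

Double-and-add on 10 = (1010)₂. Start with P = (3, 52) for the leading 1-bit.
double: tangent at (3, 52): λ = (3·3² + 38)/(2·52) ≡ 65/33. 33⁻¹ ≡ 28 (mod 71) since 33·28 = 924 ≡ 1, so λ ≡ 65·28 ≡ 45.
  x = λ² - 3 - 3 = 2025 - 6 ≡ 31; y = λ·(3 - 31) - 52 ≡ 37. → (31, 37)
double: tangent at (31, 37): λ = (3·31² + 38)/(2·37) ≡ 10/3. 3⁻¹ ≡ 24 (mod 71), so λ ≡ 10·24 ≡ 27.
  x = λ² - 31 - 31 = 729 - 62 ≡ 28; y = λ·(31 - 28) - 37 ≡ 44. → (28, 44)
add P: (28, 44) + (3, 52). λ = (52 - 44)/(3 - 28) ≡ 8/46 mod 71. 46⁻¹ ≡ 17 (mod 71), so λ ≡ 65.
  x = λ² - 28 - 3 = 4225 - 31 ≡ 5; y = λ·(28 - 5) - 44 ≡ 31. → (5, 31)
double: tangent at (5, 31): λ = (3·5² + 38)/(2·31) ≡ 42/62. 62⁻¹ ≡ 63 (mod 71) since 62·63 = 3906 ≡ 1, so λ ≡ 42·63 ≡ 19.
  x = λ² - 5 - 5 = 361 - 10 ≡ 67; y = λ·(5 - 67) - 31 ≡ 69. → (67, 69)

(67, 69)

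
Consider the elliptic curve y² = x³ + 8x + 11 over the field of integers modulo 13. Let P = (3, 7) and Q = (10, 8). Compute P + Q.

(3, 7) + (10, 8). λ = (8 - 7)/(10 - 3) ≡ 1/7 mod 13. 7⁻¹ ≡ 2 (mod 13), so λ ≡ 2.
  x = λ² - 3 - 10 = 4 - 13 ≡ 4; y = λ·(3 - 4) - 7 ≡ 4. → (4, 4)

(4, 4)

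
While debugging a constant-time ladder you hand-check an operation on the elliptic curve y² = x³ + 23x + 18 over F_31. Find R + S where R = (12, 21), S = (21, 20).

(16, 7)

(12, 21) + (21, 20). λ = (20 - 21)/(21 - 12) ≡ 30/9 mod 31. 9⁻¹ ≡ 7 (mod 31) since 9·7 = 63 ≡ 1, so λ ≡ 24.
  x = λ² - 12 - 21 = 576 - 33 ≡ 16; y = λ·(12 - 16) - 21 ≡ 7. → (16, 7)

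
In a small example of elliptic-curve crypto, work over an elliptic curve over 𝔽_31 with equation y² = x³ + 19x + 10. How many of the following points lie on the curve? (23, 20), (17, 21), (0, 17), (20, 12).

4

(23, 20): 20² ≡ 28, rhs ≡ 28 → on.
(17, 21): 21² ≡ 7, rhs ≡ 7 → on.
(0, 17): 17² ≡ 10, rhs ≡ 10 → on.
(20, 12): 12² ≡ 20, rhs ≡ 20 → on.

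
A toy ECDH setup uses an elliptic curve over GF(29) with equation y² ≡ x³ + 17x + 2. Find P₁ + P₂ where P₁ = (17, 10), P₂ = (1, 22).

(17, 10) + (1, 22). λ = (22 - 10)/(1 - 17) ≡ 12/13 mod 29. 13⁻¹ ≡ 9 (mod 29) since 13·9 = 117 ≡ 1, so λ ≡ 21.
  x = λ² - 17 - 1 = 441 - 18 ≡ 17; y = λ·(17 - 17) - 10 ≡ 19. → (17, 19)

(17, 19)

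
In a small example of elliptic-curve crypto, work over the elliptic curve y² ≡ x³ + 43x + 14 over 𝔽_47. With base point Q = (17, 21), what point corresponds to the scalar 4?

(24, 21)

Double-and-add on 4 = (100)₂. Start with Q = (17, 21) for the leading 1-bit.
double: tangent at (17, 21): λ = (3·17² + 43)/(2·21) ≡ 17/42. 42⁻¹ ≡ 28 (mod 47), so λ ≡ 17·28 ≡ 6.
  x = λ² - 17 - 17 = 36 - 34 ≡ 2; y = λ·(17 - 2) - 21 ≡ 22. → (2, 22)
double: tangent at (2, 22): λ = (3·2² + 43)/(2·22) ≡ 8/44. 44⁻¹ ≡ 31 (mod 47) since 44·31 = 1364 ≡ 1, so λ ≡ 8·31 ≡ 13.
  x = λ² - 2 - 2 = 169 - 4 ≡ 24; y = λ·(2 - 24) - 22 ≡ 21. → (24, 21)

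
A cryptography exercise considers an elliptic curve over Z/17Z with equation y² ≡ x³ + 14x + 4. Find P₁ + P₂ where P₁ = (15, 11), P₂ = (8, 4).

(12, 9)

(15, 11) + (8, 4). λ = (4 - 11)/(8 - 15) ≡ 10/10 mod 17. 10⁻¹ ≡ 12 (mod 17), so λ ≡ 1.
  x = λ² - 15 - 8 = 1 - 23 ≡ 12; y = λ·(15 - 12) - 11 ≡ 9. → (12, 9)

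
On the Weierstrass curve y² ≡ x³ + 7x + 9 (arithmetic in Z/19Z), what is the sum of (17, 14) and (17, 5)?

O

The two points share x = 17 and their y-coordinates satisfy 14 + 5 ≡ 0 (mod 19), so they are inverses. Their sum is O.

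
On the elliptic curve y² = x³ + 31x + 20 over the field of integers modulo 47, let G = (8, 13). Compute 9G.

(16, 37)

Double-and-add on 9 = (1001)₂. Start with G = (8, 13) for the leading 1-bit.
double: tangent at (8, 13): λ = (3·8² + 31)/(2·13) ≡ 35/26. 26⁻¹ ≡ 38 (mod 47), so λ ≡ 35·38 ≡ 14.
  x = λ² - 8 - 8 = 196 - 16 ≡ 39; y = λ·(8 - 39) - 13 ≡ 23. → (39, 23)
double: tangent at (39, 23): λ = (3·39² + 31)/(2·23) ≡ 35/46. 46⁻¹ ≡ 46 (mod 47) since 46·46 = 2116 ≡ 1, so λ ≡ 35·46 ≡ 12.
  x = λ² - 39 - 39 = 144 - 78 ≡ 19; y = λ·(39 - 19) - 23 ≡ 29. → (19, 29)
double: tangent at (19, 29): λ = (3·19² + 31)/(2·29) ≡ 33/11. 11⁻¹ ≡ 30 (mod 47), so λ ≡ 33·30 ≡ 3.
  x = λ² - 19 - 19 = 9 - 38 ≡ 18; y = λ·(19 - 18) - 29 ≡ 21. → (18, 21)
add G: (18, 21) + (8, 13). λ = (13 - 21)/(8 - 18) ≡ 39/37 mod 47. 37⁻¹ ≡ 14 (mod 47), so λ ≡ 29.
  x = λ² - 18 - 8 = 841 - 26 ≡ 16; y = λ·(18 - 16) - 21 ≡ 37. → (16, 37)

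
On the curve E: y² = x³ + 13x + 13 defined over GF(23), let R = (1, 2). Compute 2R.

tangent at (1, 2): λ = (3·1² + 13)/(2·2) ≡ 16/4. 4⁻¹ ≡ 6 (mod 23), so λ ≡ 16·6 ≡ 4.
  x = λ² - 1 - 1 = 16 - 2 ≡ 14; y = λ·(1 - 14) - 2 ≡ 15. → (14, 15)

(14, 15)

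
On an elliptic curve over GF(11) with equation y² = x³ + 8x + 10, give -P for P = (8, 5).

(8, 6)

-(8, 5) = (8, -5 mod 11) = (8, 6).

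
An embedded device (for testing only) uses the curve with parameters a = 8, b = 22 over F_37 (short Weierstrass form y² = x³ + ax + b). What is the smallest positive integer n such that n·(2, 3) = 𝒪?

2P: tangent at (2, 3): λ = (3·2² + 8)/(2·3) ≡ 20/6. 6⁻¹ ≡ 31 (mod 37), so λ ≡ 20·31 ≡ 28.
  x = λ² - 2 - 2 = 784 - 4 ≡ 3; y = λ·(2 - 3) - 3 ≡ 6. → (3, 6)
3P: (3, 6) + (2, 3). λ = (3 - 6)/(2 - 3) ≡ 34/36 mod 37. 36⁻¹ ≡ 36 (mod 37) since 36·36 = 1296 ≡ 1, so λ ≡ 3.
  x = λ² - 3 - 2 = 9 - 5 ≡ 4; y = λ·(3 - 4) - 6 ≡ 28. → (4, 28)
4P: (4, 28) + (2, 3). λ = (3 - 28)/(2 - 4) ≡ 12/35 mod 37. 35⁻¹ ≡ 18 (mod 37), so λ ≡ 31.
  x = λ² - 4 - 2 = 961 - 6 ≡ 30; y = λ·(4 - 30) - 28 ≡ 17. → (30, 17)
5P: (30, 17) + (2, 3). λ = (3 - 17)/(2 - 30) ≡ 23/9 mod 37. 9⁻¹ ≡ 33 (mod 37), so λ ≡ 19.
  x = λ² - 30 - 2 = 361 - 32 ≡ 33; y = λ·(30 - 33) - 17 ≡ 0. → (33, 0)
6P: (33, 0) + (2, 3). λ = (3 - 0)/(2 - 33) ≡ 3/6 mod 37. 6⁻¹ ≡ 31 (mod 37), so λ ≡ 19.
  x = λ² - 33 - 2 = 361 - 35 ≡ 30; y = λ·(33 - 30) - 0 ≡ 20. → (30, 20)
7P: (30, 20) + (2, 3). λ = (3 - 20)/(2 - 30) ≡ 20/9 mod 37. 9⁻¹ ≡ 33 (mod 37), so λ ≡ 31.
  x = λ² - 30 - 2 = 961 - 32 ≡ 4; y = λ·(30 - 4) - 20 ≡ 9. → (4, 9)
8P: (4, 9) + (2, 3). λ = (3 - 9)/(2 - 4) ≡ 31/35 mod 37. 35⁻¹ ≡ 18 (mod 37), so λ ≡ 3.
  x = λ² - 4 - 2 = 9 - 6 ≡ 3; y = λ·(4 - 3) - 9 ≡ 31. → (3, 31)
9P: (3, 31) + (2, 3). λ = (3 - 31)/(2 - 3) ≡ 9/36 mod 37. 36⁻¹ ≡ 36 (mod 37), so λ ≡ 28.
  x = λ² - 3 - 2 = 784 - 5 ≡ 2; y = λ·(3 - 2) - 31 ≡ 34. → (2, 34)
10P: (2, 34) + (2, 3): same x and y₁ ≡ -y₂, so the sum is 𝒪.
10P = 𝒪, so the order is 10.

10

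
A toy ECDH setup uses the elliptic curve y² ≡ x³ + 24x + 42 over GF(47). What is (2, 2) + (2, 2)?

(30, 28)

tangent at (2, 2): λ = (3·2² + 24)/(2·2) ≡ 36/4. 4⁻¹ ≡ 12 (mod 47) since 4·12 = 48 ≡ 1, so λ ≡ 36·12 ≡ 9.
  x = λ² - 2 - 2 = 81 - 4 ≡ 30; y = λ·(2 - 30) - 2 ≡ 28. → (30, 28)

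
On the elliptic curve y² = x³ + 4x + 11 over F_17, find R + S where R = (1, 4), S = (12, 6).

(6, 9)

(1, 4) + (12, 6). λ = (6 - 4)/(12 - 1) ≡ 2/11 mod 17. 11⁻¹ ≡ 14 (mod 17) since 11·14 = 154 ≡ 1, so λ ≡ 11.
  x = λ² - 1 - 12 = 121 - 13 ≡ 6; y = λ·(1 - 6) - 4 ≡ 9. → (6, 9)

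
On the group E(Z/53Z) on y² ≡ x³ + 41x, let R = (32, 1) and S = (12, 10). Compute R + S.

(32, 1) + (12, 10). λ = (10 - 1)/(12 - 32) ≡ 9/33 mod 53. 33⁻¹ ≡ 45 (mod 53), so λ ≡ 34.
  x = λ² - 32 - 12 = 1156 - 44 ≡ 52; y = λ·(32 - 52) - 1 ≡ 8. → (52, 8)

(52, 8)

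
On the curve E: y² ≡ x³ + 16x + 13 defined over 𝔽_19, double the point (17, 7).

(8, 11)

tangent at (17, 7): λ = (3·17² + 16)/(2·7) ≡ 9/14. 14⁻¹ ≡ 15 (mod 19) since 14·15 = 210 ≡ 1, so λ ≡ 9·15 ≡ 2.
  x = λ² - 17 - 17 = 4 - 34 ≡ 8; y = λ·(17 - 8) - 7 ≡ 11. → (8, 11)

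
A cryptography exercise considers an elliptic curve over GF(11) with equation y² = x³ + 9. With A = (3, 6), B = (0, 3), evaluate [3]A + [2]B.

First 3A:
Repeated addition: build up to 3A.
2A: tangent at (3, 6): λ = (3·3² + 0)/(2·6) ≡ 5/1. 1⁻¹ ≡ 1 (mod 11) since 1·1 = 1 ≡ 1, so λ ≡ 5·1 ≡ 5.
  x = λ² - 3 - 3 = 25 - 6 ≡ 8; y = λ·(3 - 8) - 6 ≡ 2. → (8, 2)
3A: (8, 2) + (3, 6). λ = (6 - 2)/(3 - 8) ≡ 4/6 mod 11. 6⁻¹ ≡ 2 (mod 11), so λ ≡ 8.
  x = λ² - 8 - 3 = 64 - 11 ≡ 9; y = λ·(8 - 9) - 2 ≡ 1. → (9, 1)
3A = (9, 1).
Next 2B:
Repeated addition: build up to 2B.
2B: tangent at (0, 3): λ = (3·0² + 0)/(2·3) ≡ 0/6. 6⁻¹ ≡ 2 (mod 11), so λ ≡ 0·2 ≡ 0.
  x = λ² - 0 - 0 = 0 - 0 ≡ 0; y = λ·(0 - 0) - 3 ≡ 8. → (0, 8)
2B = (0, 8).
Finally 3A + 2B:
(9, 1) + (0, 8). λ = (8 - 1)/(0 - 9) ≡ 7/2 mod 11. 2⁻¹ ≡ 6 (mod 11), so λ ≡ 9.
  x = λ² - 9 - 0 = 81 - 9 ≡ 6; y = λ·(9 - 6) - 1 ≡ 4. → (6, 4)

(6, 4)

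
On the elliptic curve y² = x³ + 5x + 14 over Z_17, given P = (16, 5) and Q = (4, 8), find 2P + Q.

(13, 10)

First 2P:
Repeated addition: build up to 2P.
2P: tangent at (16, 5): λ = (3·16² + 5)/(2·5) ≡ 8/10. 10⁻¹ ≡ 12 (mod 17), so λ ≡ 8·12 ≡ 11.
  x = λ² - 16 - 16 = 121 - 32 ≡ 4; y = λ·(16 - 4) - 5 ≡ 8. → (4, 8)
2P = (4, 8).
Finally 2P + Q:
tangent at (4, 8): λ = (3·4² + 5)/(2·8) ≡ 2/16. 16⁻¹ ≡ 16 (mod 17) since 16·16 = 256 ≡ 1, so λ ≡ 2·16 ≡ 15.
  x = λ² - 4 - 4 = 225 - 8 ≡ 13; y = λ·(4 - 13) - 8 ≡ 10. → (13, 10)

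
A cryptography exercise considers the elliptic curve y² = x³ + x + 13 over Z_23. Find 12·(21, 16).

(8, 2)

Write P = (21, 16).
Double-and-add on 12 = (1100)₂. Start with P = (21, 16) for the leading 1-bit.
double: tangent at (21, 16): λ = (3·21² + 1)/(2·16) ≡ 13/9. 9⁻¹ ≡ 18 (mod 23) since 9·18 = 162 ≡ 1, so λ ≡ 13·18 ≡ 4.
  x = λ² - 21 - 21 = 16 - 42 ≡ 20; y = λ·(21 - 20) - 16 ≡ 11. → (20, 11)
add P: (20, 11) + (21, 16). λ = (16 - 11)/(21 - 20) ≡ 5/1 mod 23. 1⁻¹ ≡ 1 (mod 23), so λ ≡ 5.
  x = λ² - 20 - 21 = 25 - 41 ≡ 7; y = λ·(20 - 7) - 11 ≡ 8. → (7, 8)
double: tangent at (7, 8): λ = (3·7² + 1)/(2·8) ≡ 10/16. 16⁻¹ ≡ 13 (mod 23), so λ ≡ 10·13 ≡ 15.
  x = λ² - 7 - 7 = 225 - 14 ≡ 4; y = λ·(7 - 4) - 8 ≡ 14. → (4, 14)
double: tangent at (4, 14): λ = (3·4² + 1)/(2·14) ≡ 3/5. 5⁻¹ ≡ 14 (mod 23) since 5·14 = 70 ≡ 1, so λ ≡ 3·14 ≡ 19.
  x = λ² - 4 - 4 = 361 - 8 ≡ 8; y = λ·(4 - 8) - 14 ≡ 2. → (8, 2)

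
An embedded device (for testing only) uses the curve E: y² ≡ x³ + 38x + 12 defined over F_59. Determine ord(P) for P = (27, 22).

3

2P: tangent at (27, 22): λ = (3·27² + 38)/(2·22) ≡ 42/44. 44⁻¹ ≡ 55 (mod 59), so λ ≡ 42·55 ≡ 9.
  x = λ² - 27 - 27 = 81 - 54 ≡ 27; y = λ·(27 - 27) - 22 ≡ 37. → (27, 37)
3P: (27, 37) + (27, 22): same x and y₁ ≡ -y₂, so the sum is ∞.
3P = ∞, so the order is 3.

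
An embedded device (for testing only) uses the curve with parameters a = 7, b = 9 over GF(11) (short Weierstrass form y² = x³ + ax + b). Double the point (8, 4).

(0, 8)

tangent at (8, 4): λ = (3·8² + 7)/(2·4) ≡ 1/8. 8⁻¹ ≡ 7 (mod 11) since 8·7 = 56 ≡ 1, so λ ≡ 1·7 ≡ 7.
  x = λ² - 8 - 8 = 49 - 16 ≡ 0; y = λ·(8 - 0) - 4 ≡ 8. → (0, 8)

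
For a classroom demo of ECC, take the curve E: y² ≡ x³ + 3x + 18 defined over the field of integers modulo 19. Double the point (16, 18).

(3, 15)

tangent at (16, 18): λ = (3·16² + 3)/(2·18) ≡ 11/17. 17⁻¹ ≡ 9 (mod 19) since 17·9 = 153 ≡ 1, so λ ≡ 11·9 ≡ 4.
  x = λ² - 16 - 16 = 16 - 32 ≡ 3; y = λ·(16 - 3) - 18 ≡ 15. → (3, 15)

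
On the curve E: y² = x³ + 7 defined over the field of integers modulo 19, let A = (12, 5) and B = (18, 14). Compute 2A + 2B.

O

First 2A:
Repeated addition: build up to 2A.
2A: tangent at (12, 5): λ = (3·12² + 0)/(2·5) ≡ 14/10. 10⁻¹ ≡ 2 (mod 19) since 10·2 = 20 ≡ 1, so λ ≡ 14·2 ≡ 9.
  x = λ² - 12 - 12 = 81 - 24 ≡ 0; y = λ·(12 - 0) - 5 ≡ 8. → (0, 8)
2A = (0, 8).
Next 2B:
Repeated addition: build up to 2B.
2B: tangent at (18, 14): λ = (3·18² + 0)/(2·14) ≡ 3/9. 9⁻¹ ≡ 17 (mod 19), so λ ≡ 3·17 ≡ 13.
  x = λ² - 18 - 18 = 169 - 36 ≡ 0; y = λ·(18 - 0) - 14 ≡ 11. → (0, 11)
2B = (0, 11).
Finally 2A + 2B:
(0, 8) + (0, 11): same x and y₁ ≡ -y₂, so the sum is O.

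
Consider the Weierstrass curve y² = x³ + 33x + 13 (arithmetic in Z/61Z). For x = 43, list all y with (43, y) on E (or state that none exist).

none

x³ + 33x + 13 = 80939 ≡ 53 (mod 61).
53 is a non-residue mod 61; no y exists.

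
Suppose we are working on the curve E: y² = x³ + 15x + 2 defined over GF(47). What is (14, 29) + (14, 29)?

(44, 27)

tangent at (14, 29): λ = (3·14² + 15)/(2·29) ≡ 39/11. 11⁻¹ ≡ 30 (mod 47), so λ ≡ 39·30 ≡ 42.
  x = λ² - 14 - 14 = 1764 - 28 ≡ 44; y = λ·(14 - 44) - 29 ≡ 27. → (44, 27)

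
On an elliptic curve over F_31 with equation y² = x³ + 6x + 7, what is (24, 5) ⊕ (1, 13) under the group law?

(7, 12)

(24, 5) + (1, 13). λ = (13 - 5)/(1 - 24) ≡ 8/8 mod 31. 8⁻¹ ≡ 4 (mod 31), so λ ≡ 1.
  x = λ² - 24 - 1 = 1 - 25 ≡ 7; y = λ·(24 - 7) - 5 ≡ 12. → (7, 12)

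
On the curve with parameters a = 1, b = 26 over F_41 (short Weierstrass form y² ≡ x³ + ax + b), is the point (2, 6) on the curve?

yes

y² = 6² ≡ 36; x³ + 1x + 26 = 36 ≡ 36 (mod 41). 36 = 36.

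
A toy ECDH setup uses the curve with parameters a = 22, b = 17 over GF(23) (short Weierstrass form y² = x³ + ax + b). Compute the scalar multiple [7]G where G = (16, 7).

Repeated addition: build up to 7G.
2G: tangent at (16, 7): λ = (3·16² + 22)/(2·7) ≡ 8/14. 14⁻¹ ≡ 5 (mod 23), so λ ≡ 8·5 ≡ 17.
  x = λ² - 16 - 16 = 289 - 32 ≡ 4; y = λ·(16 - 4) - 7 ≡ 13. → (4, 13)
3G: (4, 13) + (16, 7). λ = (7 - 13)/(16 - 4) ≡ 17/12 mod 23. 12⁻¹ ≡ 2 (mod 23) since 12·2 = 24 ≡ 1, so λ ≡ 11.
  x = λ² - 4 - 16 = 121 - 20 ≡ 9; y = λ·(4 - 9) - 13 ≡ 1. → (9, 1)
4G: (9, 1) + (16, 7). λ = (7 - 1)/(16 - 9) ≡ 6/7 mod 23. 7⁻¹ ≡ 10 (mod 23), so λ ≡ 14.
  x = λ² - 9 - 16 = 196 - 25 ≡ 10; y = λ·(9 - 10) - 1 ≡ 8. → (10, 8)
5G: (10, 8) + (16, 7). λ = (7 - 8)/(16 - 10) ≡ 22/6 mod 23. 6⁻¹ ≡ 4 (mod 23), so λ ≡ 19.
  x = λ² - 10 - 16 = 361 - 26 ≡ 13; y = λ·(10 - 13) - 8 ≡ 4. → (13, 4)
6G: (13, 4) + (16, 7). λ = (7 - 4)/(16 - 13) ≡ 3/3 mod 23. 3⁻¹ ≡ 8 (mod 23), so λ ≡ 1.
  x = λ² - 13 - 16 = 1 - 29 ≡ 18; y = λ·(13 - 18) - 4 ≡ 14. → (18, 14)
7G: (18, 14) + (16, 7). λ = (7 - 14)/(16 - 18) ≡ 16/21 mod 23. 21⁻¹ ≡ 11 (mod 23) since 21·11 = 231 ≡ 1, so λ ≡ 15.
  x = λ² - 18 - 16 = 225 - 34 ≡ 7; y = λ·(18 - 7) - 14 ≡ 13. → (7, 13)

(7, 13)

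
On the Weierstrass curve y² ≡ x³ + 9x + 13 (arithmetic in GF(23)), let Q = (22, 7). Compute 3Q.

Repeated addition: build up to 3Q.
2Q: tangent at (22, 7): λ = (3·22² + 9)/(2·7) ≡ 12/14. 14⁻¹ ≡ 5 (mod 23), so λ ≡ 12·5 ≡ 14.
  x = λ² - 22 - 22 = 196 - 44 ≡ 14; y = λ·(22 - 14) - 7 ≡ 13. → (14, 13)
3Q: (14, 13) + (22, 7). λ = (7 - 13)/(22 - 14) ≡ 17/8 mod 23. 8⁻¹ ≡ 3 (mod 23), so λ ≡ 5.
  x = λ² - 14 - 22 = 25 - 36 ≡ 12; y = λ·(14 - 12) - 13 ≡ 20. → (12, 20)

(12, 20)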